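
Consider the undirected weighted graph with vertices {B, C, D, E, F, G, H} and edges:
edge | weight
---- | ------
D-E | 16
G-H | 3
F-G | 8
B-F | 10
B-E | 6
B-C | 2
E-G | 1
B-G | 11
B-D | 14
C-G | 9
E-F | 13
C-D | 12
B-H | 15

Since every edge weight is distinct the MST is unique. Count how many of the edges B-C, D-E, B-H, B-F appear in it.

1

Sort edges by weight, then run Kruskal:
E-G (1): add. Components now {B} {C} {D} {E,G} {F} {H}
B-C (2): add. Components now {B,C} {D} {E,G} {F} {H}
G-H (3): add. Components now {B,C} {D} {E,G,H} {F}
B-E (6): add. Components now {B,C,E,G,H} {D} {F}
F-G (8): add. Components now {B,C,E,F,G,H} {D}
C-G (9): skip — C and G already connected.
B-F (10): skip — B and F already connected.
B-G (11): skip — B and G already connected.
C-D (12): add. Components now {B,C,D,E,F,G,H}
MST edge set: {E-G, B-C, G-H, B-E, F-G, C-D}.
Of the listed edges, {B-C} are in the MST → 1.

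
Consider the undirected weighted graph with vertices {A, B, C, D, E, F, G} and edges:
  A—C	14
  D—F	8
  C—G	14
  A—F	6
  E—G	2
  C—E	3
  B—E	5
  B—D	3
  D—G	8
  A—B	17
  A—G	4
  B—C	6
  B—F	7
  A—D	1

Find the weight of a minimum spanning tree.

19

Kruskal's algorithm — process edges by increasing weight (ties by edge label):
A—D (1): add — endpoints in different components.
E—G (2): add — endpoints in different components.
B—D (3): add — endpoints in different components.
C—E (3): add — endpoints in different components.
A—G (4): add — endpoints in different components.
B—E (5): skip — B and E already connected.
A—F (6): add — endpoints in different components.
MST edges: A—D, E—G, B—D, C—E, A—G, A—F; total weight 1+2+3+3+4+6 = 19.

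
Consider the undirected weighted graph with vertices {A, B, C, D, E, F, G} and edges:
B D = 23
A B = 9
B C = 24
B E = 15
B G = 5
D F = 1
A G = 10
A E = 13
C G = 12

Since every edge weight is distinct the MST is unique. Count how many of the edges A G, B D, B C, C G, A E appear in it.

3

Kruskal's algorithm — process edges by increasing weight (ties by edge label):
D F (1): add — endpoints in different components.
B G (5): add — endpoints in different components.
A B (9): add — endpoints in different components.
A G (10): skip — A and G already connected.
C G (12): add — endpoints in different components.
A E (13): add — endpoints in different components.
B E (15): skip — B and E already connected.
B D (23): add — endpoints in different components.
MST edge set: {D F, B G, A B, C G, A E, B D}.
Of the listed edges, {B D, C G, A E} are in the MST → 3.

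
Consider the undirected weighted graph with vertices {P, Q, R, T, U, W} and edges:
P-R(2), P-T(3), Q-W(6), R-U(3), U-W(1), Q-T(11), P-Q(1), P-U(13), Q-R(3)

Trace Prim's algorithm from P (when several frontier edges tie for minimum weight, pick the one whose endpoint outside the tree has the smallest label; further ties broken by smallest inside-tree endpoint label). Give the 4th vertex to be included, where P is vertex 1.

Prim's algorithm from P:
Step 1: cheapest edge leaving the tree is P-Q (1); add Q.
Step 2: cheapest edge leaving the tree is P-R (2); add R.
Step 3: cheapest edge leaving the tree is P-T (3); add T.
Step 4: cheapest edge leaving the tree is R-U (3); add U.
Step 5: cheapest edge leaving the tree is U-W (1); add W.
Vertex order: P, Q, R, T, U, W. The 4th vertex is T.

T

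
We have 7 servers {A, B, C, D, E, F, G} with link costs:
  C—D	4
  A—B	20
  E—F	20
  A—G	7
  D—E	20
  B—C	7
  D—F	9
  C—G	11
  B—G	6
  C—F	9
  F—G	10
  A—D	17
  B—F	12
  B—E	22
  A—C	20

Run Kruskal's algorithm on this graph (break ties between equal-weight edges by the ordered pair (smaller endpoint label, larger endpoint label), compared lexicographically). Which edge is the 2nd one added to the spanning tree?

Sort edges by weight, then run Kruskal:
C—D (4): add. Components now {A} {B} {C,D} {E} {F} {G}
B—G (6): add. Components now {A} {B,G} {C,D} {E} {F}
A—G (7): add. Components now {A,B,G} {C,D} {E} {F}
B—C (7): add. Components now {A,B,C,D,G} {E} {F}
C—F (9): add. Components now {A,B,C,D,F,G} {E}
D—F (9): skip — D and F already connected.
F—G (10): skip — F and G already connected.
C—G (11): skip — C and G already connected.
B—F (12): skip — B and F already connected.
A—D (17): skip — A and D already connected.
A—B (20): skip — A and B already connected.
A—C (20): skip — A and C already connected.
D—E (20): add. Components now {A,B,C,D,E,F,G}
The 2nd edge added is B—G.

B-G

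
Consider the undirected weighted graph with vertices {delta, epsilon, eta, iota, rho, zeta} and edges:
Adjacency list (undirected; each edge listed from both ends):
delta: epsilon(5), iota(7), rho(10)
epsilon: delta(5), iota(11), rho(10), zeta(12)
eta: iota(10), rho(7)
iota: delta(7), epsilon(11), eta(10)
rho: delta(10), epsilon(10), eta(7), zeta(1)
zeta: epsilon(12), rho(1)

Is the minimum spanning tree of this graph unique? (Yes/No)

No

Sort edges by weight, then run Kruskal:
rho—zeta (1): add — endpoints in different components.
delta—epsilon (5): add — endpoints in different components.
delta—iota (7): add — endpoints in different components.
eta—rho (7): add — endpoints in different components.
delta—rho (10): add — endpoints in different components.
Non-tree edge epsilon—rho has weight 10, equal to the heaviest edge on its tree cycle — swapping gives another MST of the same weight. Not unique.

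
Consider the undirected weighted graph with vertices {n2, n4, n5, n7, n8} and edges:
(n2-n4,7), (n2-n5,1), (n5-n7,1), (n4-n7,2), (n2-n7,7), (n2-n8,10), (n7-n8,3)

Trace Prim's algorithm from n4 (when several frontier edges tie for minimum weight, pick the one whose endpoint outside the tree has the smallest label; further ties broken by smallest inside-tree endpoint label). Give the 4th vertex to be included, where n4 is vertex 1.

Prim, starting at n4.
Step 1: frontier [n4-n7 2, n2-n4 7] → take n4-n7 (2); add n7.
Step 2: frontier [n2-n4 7, n5-n7 1, n7-n8 3, n2-n7 7] → take n5-n7 (1); add n5.
Step 3: frontier [n2-n4 7, n2-n5 1, n7-n8 3, n2-n7 7] → take n2-n5 (1); add n2.
Step 4: frontier [n2-n8 10, n7-n8 3] → take n7-n8 (3); add n8.
Vertex order: n4, n7, n5, n2, n8. The 4th vertex is n2.

n2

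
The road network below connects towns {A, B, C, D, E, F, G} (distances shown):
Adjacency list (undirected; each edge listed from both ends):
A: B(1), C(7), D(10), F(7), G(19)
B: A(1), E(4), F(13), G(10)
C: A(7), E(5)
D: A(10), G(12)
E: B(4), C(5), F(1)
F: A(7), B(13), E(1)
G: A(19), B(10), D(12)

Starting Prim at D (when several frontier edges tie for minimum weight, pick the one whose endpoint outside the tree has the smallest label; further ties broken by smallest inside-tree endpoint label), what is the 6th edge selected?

B-G

Prim, starting at D.
Step 1: frontier [A-D 10, D-G 12] → take A-D (10); add A.
Step 2: frontier [A-B 1, A-C 7, A-F 7, A-G 19, D-G 12] → take A-B (1); add B.
Step 3: frontier [A-C 7, A-F 7, A-G 19, B-E 4, B-G 10, B-F 13, D-G 12] → take B-E (4); add E.
Step 4: frontier [A-C 7, A-F 7, A-G 19, B-G 10, B-F 13, D-G 12, E-F 1, C-E 5] → take E-F (1); add F.
Step 5: frontier [A-C 7, A-G 19, B-G 10, D-G 12, C-E 5] → take C-E (5); add C.
Step 6: frontier [A-G 19, B-G 10, D-G 12] → take B-G (10); add G.
The 6th edge added is B-G.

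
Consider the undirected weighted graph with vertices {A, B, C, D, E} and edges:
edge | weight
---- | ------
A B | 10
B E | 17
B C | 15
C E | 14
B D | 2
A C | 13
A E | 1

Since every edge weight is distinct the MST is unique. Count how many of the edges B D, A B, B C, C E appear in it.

2

Kruskal: consider edges lightest-first.
A E (1): add. Components now {A,E} {B} {C} {D}
B D (2): add. Components now {A,E} {B,D} {C}
A B (10): add. Components now {A,B,D,E} {C}
A C (13): add. Components now {A,B,C,D,E}
MST edge set: {A E, B D, A B, A C}.
Of the listed edges, {B D, A B} are in the MST → 2.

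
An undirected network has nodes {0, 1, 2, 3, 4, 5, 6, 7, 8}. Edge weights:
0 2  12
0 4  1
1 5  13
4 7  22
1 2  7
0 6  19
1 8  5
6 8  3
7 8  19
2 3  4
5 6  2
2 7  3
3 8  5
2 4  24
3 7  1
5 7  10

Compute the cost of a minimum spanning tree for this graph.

32

Prim, starting at 3.
Step 1: cheapest edge leaving the tree is 3 7 (1); add 7.
Step 2: cheapest edge leaving the tree is 2 7 (3); add 2.
Step 3: cheapest edge leaving the tree is 3 8 (5); add 8.
Step 4: cheapest edge leaving the tree is 6 8 (3); add 6.
Step 5: cheapest edge leaving the tree is 5 6 (2); add 5.
Step 6: cheapest edge leaving the tree is 1 8 (5); add 1.
Step 7: cheapest edge leaving the tree is 0 2 (12); add 0.
Step 8: cheapest edge leaving the tree is 0 4 (1); add 4.
MST edges: 3 7, 2 7, 3 8, 6 8, 5 6, 1 8, 0 2, 0 4; total weight 1+3+5+3+2+5+12+1 = 32.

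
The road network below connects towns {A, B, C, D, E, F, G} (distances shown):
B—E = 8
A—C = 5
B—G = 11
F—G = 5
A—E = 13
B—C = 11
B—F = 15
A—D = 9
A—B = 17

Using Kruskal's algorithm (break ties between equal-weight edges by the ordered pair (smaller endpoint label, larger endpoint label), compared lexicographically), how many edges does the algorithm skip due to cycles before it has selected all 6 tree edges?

Kruskal's algorithm — process edges by increasing weight (ties by edge label):
A—C (5): add. Components now {A,C} {B} {D} {E} {F} {G}
F—G (5): add. Components now {A,C} {B} {D} {E} {F,G}
B—E (8): add. Components now {A,C} {B,E} {D} {F,G}
A—D (9): add. Components now {A,C,D} {B,E} {F,G}
B—C (11): add. Components now {A,B,C,D,E} {F,G}
B—G (11): add. Components now {A,B,C,D,E,F,G}
Edges rejected before the tree was complete: 0.

0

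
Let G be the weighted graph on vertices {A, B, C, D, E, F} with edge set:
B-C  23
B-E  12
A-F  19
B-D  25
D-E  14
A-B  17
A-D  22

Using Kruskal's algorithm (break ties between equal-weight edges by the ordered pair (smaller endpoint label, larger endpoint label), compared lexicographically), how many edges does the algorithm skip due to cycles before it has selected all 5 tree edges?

1

Kruskal's algorithm — process edges by increasing weight (ties by edge label):
B-E (12): add — endpoints in different components.
D-E (14): add — endpoints in different components.
A-B (17): add — endpoints in different components.
A-F (19): add — endpoints in different components.
A-D (22): skip — A and D already connected.
B-C (23): add — endpoints in different components.
Edges rejected before the tree was complete: 1.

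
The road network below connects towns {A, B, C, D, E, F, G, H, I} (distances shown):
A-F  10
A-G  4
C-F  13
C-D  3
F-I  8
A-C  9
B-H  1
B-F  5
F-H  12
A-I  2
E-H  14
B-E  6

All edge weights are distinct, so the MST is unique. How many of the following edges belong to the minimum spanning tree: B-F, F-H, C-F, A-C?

Kruskal's algorithm — process edges by increasing weight (ties by edge label):
B-H (1): add — endpoints in different components.
A-I (2): add — endpoints in different components.
C-D (3): add — endpoints in different components.
A-G (4): add — endpoints in different components.
B-F (5): add — endpoints in different components.
B-E (6): add — endpoints in different components.
F-I (8): add — endpoints in different components.
A-C (9): add — endpoints in different components.
MST edge set: {B-H, A-I, C-D, A-G, B-F, B-E, F-I, A-C}.
Of the listed edges, {B-F, A-C} are in the MST → 2.

2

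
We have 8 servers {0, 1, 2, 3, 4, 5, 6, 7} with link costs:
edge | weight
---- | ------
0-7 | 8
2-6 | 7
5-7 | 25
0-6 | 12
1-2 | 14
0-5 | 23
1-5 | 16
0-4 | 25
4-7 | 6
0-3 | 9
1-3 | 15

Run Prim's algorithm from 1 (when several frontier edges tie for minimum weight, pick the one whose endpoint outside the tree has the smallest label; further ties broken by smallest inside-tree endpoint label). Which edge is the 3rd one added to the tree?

Prim's algorithm from 1:
Step 1: frontier [1-2 14, 1-3 15, 1-5 16] → take 1-2 (14); add 2.
Step 2: frontier [1-3 15, 1-5 16, 2-6 7] → take 2-6 (7); add 6.
Step 3: frontier [1-3 15, 1-5 16, 0-6 12] → take 0-6 (12); add 0.
Step 4: frontier [0-7 8, 0-3 9, 0-5 23, 0-4 25, 1-3 15, 1-5 16] → take 0-7 (8); add 7.
Step 5: frontier [0-3 9, 0-5 23, 0-4 25, 1-3 15, 1-5 16, 4-7 6, 5-7 25] → take 4-7 (6); add 4.
Step 6: frontier [0-3 9, 0-5 23, 1-3 15, 1-5 16, 5-7 25] → take 0-3 (9); add 3.
Step 7: frontier [0-5 23, 1-5 16, 5-7 25] → take 1-5 (16); add 5.
The 3rd edge added is 0-6.

0-6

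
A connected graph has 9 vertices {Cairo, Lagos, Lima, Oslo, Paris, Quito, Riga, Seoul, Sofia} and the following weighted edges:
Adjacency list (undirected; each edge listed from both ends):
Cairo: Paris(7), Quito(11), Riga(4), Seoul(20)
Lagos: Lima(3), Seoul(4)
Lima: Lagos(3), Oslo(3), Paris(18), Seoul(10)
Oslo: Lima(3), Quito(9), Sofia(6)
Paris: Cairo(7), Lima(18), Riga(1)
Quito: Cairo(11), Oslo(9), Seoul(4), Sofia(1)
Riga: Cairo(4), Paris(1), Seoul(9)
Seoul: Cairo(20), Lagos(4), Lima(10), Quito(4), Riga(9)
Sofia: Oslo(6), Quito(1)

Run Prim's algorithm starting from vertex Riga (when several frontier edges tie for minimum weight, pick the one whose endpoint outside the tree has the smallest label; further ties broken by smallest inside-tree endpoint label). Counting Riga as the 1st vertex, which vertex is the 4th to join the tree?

Grow the tree from Riga using Prim:
Step 1: cheapest edge leaving the tree is Paris-Riga (1); add Paris.
Step 2: cheapest edge leaving the tree is Cairo-Riga (4); add Cairo.
Step 3: cheapest edge leaving the tree is Riga-Seoul (9); add Seoul.
Step 4: cheapest edge leaving the tree is Lagos-Seoul (4); add Lagos.
Step 5: cheapest edge leaving the tree is Lagos-Lima (3); add Lima.
Step 6: cheapest edge leaving the tree is Lima-Oslo (3); add Oslo.
Step 7: cheapest edge leaving the tree is Quito-Seoul (4); add Quito.
Step 8: cheapest edge leaving the tree is Quito-Sofia (1); add Sofia.
Vertex order: Riga, Paris, Cairo, Seoul, Lagos, Lima, Oslo, Quito, Sofia. The 4th vertex is Seoul.

Seoul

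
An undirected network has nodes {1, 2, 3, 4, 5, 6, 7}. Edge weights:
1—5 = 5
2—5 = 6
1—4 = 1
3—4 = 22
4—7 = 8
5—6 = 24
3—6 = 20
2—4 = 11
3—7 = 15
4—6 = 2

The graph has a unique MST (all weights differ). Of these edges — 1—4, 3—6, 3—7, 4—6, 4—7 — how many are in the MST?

Sort edges by weight, then run Kruskal:
1—4 (1): add — endpoints in different components.
4—6 (2): add — endpoints in different components.
1—5 (5): add — endpoints in different components.
2—5 (6): add — endpoints in different components.
4—7 (8): add — endpoints in different components.
2—4 (11): skip — 2 and 4 already connected.
3—7 (15): add — endpoints in different components.
MST edge set: {1—4, 4—6, 1—5, 2—5, 4—7, 3—7}.
Of the listed edges, {1—4, 3—7, 4—6, 4—7} are in the MST → 4.

4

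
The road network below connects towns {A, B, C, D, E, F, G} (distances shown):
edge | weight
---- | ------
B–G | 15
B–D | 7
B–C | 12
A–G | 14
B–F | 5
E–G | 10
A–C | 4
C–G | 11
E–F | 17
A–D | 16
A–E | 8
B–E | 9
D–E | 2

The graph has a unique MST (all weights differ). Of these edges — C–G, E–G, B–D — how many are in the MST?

Kruskal: consider edges lightest-first.
D–E (2): add — endpoints in different components.
A–C (4): add — endpoints in different components.
B–F (5): add — endpoints in different components.
B–D (7): add — endpoints in different components.
A–E (8): add — endpoints in different components.
B–E (9): skip — B and E already connected.
E–G (10): add — endpoints in different components.
MST edge set: {D–E, A–C, B–F, B–D, A–E, E–G}.
Of the listed edges, {E–G, B–D} are in the MST → 2.

2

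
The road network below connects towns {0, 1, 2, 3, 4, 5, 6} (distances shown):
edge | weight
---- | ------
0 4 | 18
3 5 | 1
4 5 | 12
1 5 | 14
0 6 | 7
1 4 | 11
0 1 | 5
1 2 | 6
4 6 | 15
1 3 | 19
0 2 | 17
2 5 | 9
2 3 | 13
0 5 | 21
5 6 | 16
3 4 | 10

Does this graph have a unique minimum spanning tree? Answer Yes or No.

Kruskal: consider edges lightest-first.
3 5 (1): add. Components now {0} {1} {2} {3,5} {4} {6}
0 1 (5): add. Components now {0,1} {2} {3,5} {4} {6}
1 2 (6): add. Components now {0,1,2} {3,5} {4} {6}
0 6 (7): add. Components now {0,1,2,6} {3,5} {4}
2 5 (9): add. Components now {0,1,2,3,5,6} {4}
3 4 (10): add. Components now {0,1,2,3,4,5,6}
Every non-tree edge has weight strictly greater than the heaviest edge on the tree path between its endpoints, so the MST is unique.

Yes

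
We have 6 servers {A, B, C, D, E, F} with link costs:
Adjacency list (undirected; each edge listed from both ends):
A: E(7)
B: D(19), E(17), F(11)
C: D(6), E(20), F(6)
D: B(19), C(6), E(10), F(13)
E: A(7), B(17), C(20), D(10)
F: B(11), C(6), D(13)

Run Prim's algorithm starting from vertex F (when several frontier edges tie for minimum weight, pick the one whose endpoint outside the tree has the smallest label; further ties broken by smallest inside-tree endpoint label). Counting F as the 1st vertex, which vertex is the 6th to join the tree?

Prim's algorithm from F:
Step 1: cheapest edge leaving the tree is C–F (6); add C.
Step 2: cheapest edge leaving the tree is C–D (6); add D.
Step 3: cheapest edge leaving the tree is D–E (10); add E.
Step 4: cheapest edge leaving the tree is A–E (7); add A.
Step 5: cheapest edge leaving the tree is B–F (11); add B.
Vertex order: F, C, D, E, A, B. The 6th vertex is B.

B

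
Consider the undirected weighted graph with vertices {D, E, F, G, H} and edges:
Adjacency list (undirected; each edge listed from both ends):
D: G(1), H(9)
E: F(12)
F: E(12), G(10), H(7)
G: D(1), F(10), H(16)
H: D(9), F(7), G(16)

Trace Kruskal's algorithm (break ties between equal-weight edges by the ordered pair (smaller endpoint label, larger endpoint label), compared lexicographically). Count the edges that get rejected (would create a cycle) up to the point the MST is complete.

Kruskal: consider edges lightest-first.
D-G (1): add — endpoints in different components.
F-H (7): add — endpoints in different components.
D-H (9): add — endpoints in different components.
F-G (10): skip — F and G already connected.
E-F (12): add — endpoints in different components.
Edges rejected before the tree was complete: 1.

1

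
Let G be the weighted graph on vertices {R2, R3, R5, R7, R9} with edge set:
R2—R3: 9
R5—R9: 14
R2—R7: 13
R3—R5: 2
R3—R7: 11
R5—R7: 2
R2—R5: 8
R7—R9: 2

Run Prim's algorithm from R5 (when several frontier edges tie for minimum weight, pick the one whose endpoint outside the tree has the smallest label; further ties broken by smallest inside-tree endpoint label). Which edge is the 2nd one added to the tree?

R5-R7

Prim's algorithm from R5:
Step 1: frontier [R3—R5 2, R5—R7 2, R2—R5 8, R5—R9 14] → take R3—R5 (2); add R3.
Step 2: frontier [R2—R3 9, R3—R7 11, R5—R7 2, R2—R5 8, R5—R9 14] → take R5—R7 (2); add R7.
Step 3: frontier [R2—R3 9, R2—R5 8, R5—R9 14, R7—R9 2, R2—R7 13] → take R7—R9 (2); add R9.
Step 4: frontier [R2—R3 9, R2—R5 8, R2—R7 13] → take R2—R5 (8); add R2.
The 2nd edge added is R5—R7.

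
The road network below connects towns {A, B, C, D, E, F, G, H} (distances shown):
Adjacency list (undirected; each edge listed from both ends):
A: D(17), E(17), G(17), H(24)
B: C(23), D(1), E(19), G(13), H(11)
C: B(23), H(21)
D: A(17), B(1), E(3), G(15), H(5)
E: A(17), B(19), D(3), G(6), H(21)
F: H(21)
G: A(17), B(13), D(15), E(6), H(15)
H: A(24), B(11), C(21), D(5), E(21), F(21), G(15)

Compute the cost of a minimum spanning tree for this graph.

74

Sort edges by weight, then run Kruskal:
B–D (1): add — endpoints in different components.
D–E (3): add — endpoints in different components.
D–H (5): add — endpoints in different components.
E–G (6): add — endpoints in different components.
B–H (11): skip — B and H already connected.
B–G (13): skip — B and G already connected.
D–G (15): skip — D and G already connected.
G–H (15): skip — G and H already connected.
A–D (17): add — endpoints in different components.
A–E (17): skip — A and E already connected.
A–G (17): skip — A and G already connected.
B–E (19): skip — B and E already connected.
C–H (21): add — endpoints in different components.
E–H (21): skip — E and H already connected.
F–H (21): add — endpoints in different components.
MST edges: B–D, D–E, D–H, E–G, A–D, C–H, F–H; total weight 1+3+5+6+17+21+21 = 74.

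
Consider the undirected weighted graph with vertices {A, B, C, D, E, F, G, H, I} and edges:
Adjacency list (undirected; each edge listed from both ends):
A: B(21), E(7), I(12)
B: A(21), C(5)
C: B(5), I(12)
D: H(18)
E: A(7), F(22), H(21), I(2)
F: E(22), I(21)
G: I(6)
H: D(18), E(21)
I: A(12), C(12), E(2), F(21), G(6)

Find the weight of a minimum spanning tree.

Sort edges by weight, then run Kruskal:
E I (2): add — endpoints in different components.
B C (5): add — endpoints in different components.
G I (6): add — endpoints in different components.
A E (7): add — endpoints in different components.
A I (12): skip — A and I already connected.
C I (12): add — endpoints in different components.
D H (18): add — endpoints in different components.
A B (21): skip — A and B already connected.
E H (21): add — endpoints in different components.
F I (21): add — endpoints in different components.
MST edges: E I, B C, G I, A E, C I, D H, E H, F I; total weight 2+5+6+7+12+18+21+21 = 92.

92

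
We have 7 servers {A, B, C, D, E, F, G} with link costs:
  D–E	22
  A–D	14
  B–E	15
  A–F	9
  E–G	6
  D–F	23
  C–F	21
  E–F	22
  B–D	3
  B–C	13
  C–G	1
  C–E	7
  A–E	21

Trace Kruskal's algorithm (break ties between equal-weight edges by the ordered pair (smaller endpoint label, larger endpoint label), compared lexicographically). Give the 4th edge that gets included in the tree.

A-F

Kruskal: consider edges lightest-first.
C–G (1): add — endpoints in different components.
B–D (3): add — endpoints in different components.
E–G (6): add — endpoints in different components.
C–E (7): skip — C and E already connected.
A–F (9): add — endpoints in different components.
B–C (13): add — endpoints in different components.
A–D (14): add — endpoints in different components.
The 4th edge added is A–F.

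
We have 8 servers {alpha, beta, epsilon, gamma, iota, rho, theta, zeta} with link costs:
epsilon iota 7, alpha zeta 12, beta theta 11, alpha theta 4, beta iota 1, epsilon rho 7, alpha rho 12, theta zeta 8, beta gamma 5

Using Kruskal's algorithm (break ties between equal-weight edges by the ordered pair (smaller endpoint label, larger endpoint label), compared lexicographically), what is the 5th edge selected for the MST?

Kruskal's algorithm — process edges by increasing weight (ties by edge label):
beta iota (1): add — endpoints in different components.
alpha theta (4): add — endpoints in different components.
beta gamma (5): add — endpoints in different components.
epsilon iota (7): add — endpoints in different components.
epsilon rho (7): add — endpoints in different components.
theta zeta (8): add — endpoints in different components.
beta theta (11): add — endpoints in different components.
The 5th edge added is epsilon rho.

epsilon-rho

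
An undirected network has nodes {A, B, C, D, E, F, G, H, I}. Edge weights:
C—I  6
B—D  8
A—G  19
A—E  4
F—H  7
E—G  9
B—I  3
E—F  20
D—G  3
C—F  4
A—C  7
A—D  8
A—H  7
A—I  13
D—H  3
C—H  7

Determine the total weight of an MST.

Prim, starting at H.
Step 1: cheapest edge leaving the tree is D—H (3); add D.
Step 2: cheapest edge leaving the tree is D—G (3); add G.
Step 3: cheapest edge leaving the tree is A—H (7); add A.
Step 4: cheapest edge leaving the tree is A—E (4); add E.
Step 5: cheapest edge leaving the tree is A—C (7); add C.
Step 6: cheapest edge leaving the tree is C—F (4); add F.
Step 7: cheapest edge leaving the tree is C—I (6); add I.
Step 8: cheapest edge leaving the tree is B—I (3); add B.
MST edges: D—H, D—G, A—H, A—E, A—C, C—F, C—I, B—I; total weight 3+3+7+4+7+4+6+3 = 37.

37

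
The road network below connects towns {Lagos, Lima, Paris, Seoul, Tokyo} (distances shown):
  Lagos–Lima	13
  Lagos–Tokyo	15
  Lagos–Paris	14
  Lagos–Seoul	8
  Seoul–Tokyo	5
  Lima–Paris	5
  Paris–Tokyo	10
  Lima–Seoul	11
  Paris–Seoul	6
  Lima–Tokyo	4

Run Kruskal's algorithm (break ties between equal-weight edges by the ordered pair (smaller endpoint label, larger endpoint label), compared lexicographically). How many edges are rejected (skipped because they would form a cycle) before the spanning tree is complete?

1

Kruskal: consider edges lightest-first.
Lima–Tokyo (4): add. Components now {Lagos} {Lima,Tokyo} {Paris} {Seoul}
Lima–Paris (5): add. Components now {Lagos} {Lima,Paris,Tokyo} {Seoul}
Seoul–Tokyo (5): add. Components now {Lagos} {Lima,Paris,Seoul,Tokyo}
Paris–Seoul (6): skip — Paris and Seoul already connected.
Lagos–Seoul (8): add. Components now {Lagos,Lima,Paris,Seoul,Tokyo}
Edges rejected before the tree was complete: 1.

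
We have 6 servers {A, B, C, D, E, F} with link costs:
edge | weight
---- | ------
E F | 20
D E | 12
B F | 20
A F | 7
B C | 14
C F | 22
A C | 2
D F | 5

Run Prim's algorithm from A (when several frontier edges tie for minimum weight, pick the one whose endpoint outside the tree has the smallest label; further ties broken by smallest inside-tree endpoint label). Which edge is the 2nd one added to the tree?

Prim's algorithm from A:
Step 1: frontier [A C 2, A F 7] → take A C (2); add C.
Step 2: frontier [A F 7, B C 14, C F 22] → take A F (7); add F.
Step 3: frontier [B C 14, D F 5, B F 20, E F 20] → take D F (5); add D.
Step 4: frontier [B C 14, D E 12, B F 20, E F 20] → take D E (12); add E.
Step 5: frontier [B C 14, B F 20] → take B C (14); add B.
The 2nd edge added is A F.

A-F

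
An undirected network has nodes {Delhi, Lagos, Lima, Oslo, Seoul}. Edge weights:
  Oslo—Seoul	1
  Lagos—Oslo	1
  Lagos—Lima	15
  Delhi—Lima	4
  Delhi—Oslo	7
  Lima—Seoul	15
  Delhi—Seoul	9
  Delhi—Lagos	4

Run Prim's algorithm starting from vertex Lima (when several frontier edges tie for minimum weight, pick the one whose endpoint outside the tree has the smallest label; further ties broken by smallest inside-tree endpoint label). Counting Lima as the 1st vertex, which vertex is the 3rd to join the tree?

Lagos

Prim, starting at Lima.
Step 1: cheapest edge leaving the tree is Delhi—Lima (4); add Delhi.
Step 2: cheapest edge leaving the tree is Delhi—Lagos (4); add Lagos.
Step 3: cheapest edge leaving the tree is Lagos—Oslo (1); add Oslo.
Step 4: cheapest edge leaving the tree is Oslo—Seoul (1); add Seoul.
Vertex order: Lima, Delhi, Lagos, Oslo, Seoul. The 3rd vertex is Lagos.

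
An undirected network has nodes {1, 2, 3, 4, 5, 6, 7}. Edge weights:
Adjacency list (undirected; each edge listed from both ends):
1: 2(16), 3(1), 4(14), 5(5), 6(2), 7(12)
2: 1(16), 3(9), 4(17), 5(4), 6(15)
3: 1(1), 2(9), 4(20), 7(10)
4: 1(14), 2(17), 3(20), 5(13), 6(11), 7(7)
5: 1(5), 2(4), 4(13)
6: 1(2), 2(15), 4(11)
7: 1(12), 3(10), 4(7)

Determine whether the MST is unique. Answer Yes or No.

Yes

Kruskal: consider edges lightest-first.
1—3 (1): add. Components now {1,3} {2} {4} {5} {6} {7}
1—6 (2): add. Components now {1,3,6} {2} {4} {5} {7}
2—5 (4): add. Components now {1,3,6} {2,5} {4} {7}
1—5 (5): add. Components now {1,2,3,5,6} {4} {7}
4—7 (7): add. Components now {1,2,3,5,6} {4,7}
2—3 (9): skip — 2 and 3 already connected.
3—7 (10): add. Components now {1,2,3,4,5,6,7}
Every non-tree edge has weight strictly greater than the heaviest edge on the tree path between its endpoints, so the MST is unique.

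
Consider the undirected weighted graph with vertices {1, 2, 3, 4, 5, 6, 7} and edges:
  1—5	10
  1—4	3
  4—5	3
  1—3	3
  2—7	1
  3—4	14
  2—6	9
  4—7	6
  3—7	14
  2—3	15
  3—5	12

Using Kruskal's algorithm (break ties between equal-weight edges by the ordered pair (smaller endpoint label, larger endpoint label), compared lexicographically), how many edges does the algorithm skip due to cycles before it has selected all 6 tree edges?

0

Kruskal's algorithm — process edges by increasing weight (ties by edge label):
2—7 (1): add — endpoints in different components.
1—3 (3): add — endpoints in different components.
1—4 (3): add — endpoints in different components.
4—5 (3): add — endpoints in different components.
4—7 (6): add — endpoints in different components.
2—6 (9): add — endpoints in different components.
Edges rejected before the tree was complete: 0.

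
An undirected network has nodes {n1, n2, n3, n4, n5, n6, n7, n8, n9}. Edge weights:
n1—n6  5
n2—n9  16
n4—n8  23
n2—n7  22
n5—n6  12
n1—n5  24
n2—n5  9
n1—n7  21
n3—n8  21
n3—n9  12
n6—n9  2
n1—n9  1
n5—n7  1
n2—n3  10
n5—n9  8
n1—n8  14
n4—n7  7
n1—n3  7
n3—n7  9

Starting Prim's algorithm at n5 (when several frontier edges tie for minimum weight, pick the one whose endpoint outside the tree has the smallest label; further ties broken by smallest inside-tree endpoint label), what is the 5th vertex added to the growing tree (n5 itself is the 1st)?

n1

Grow the tree from n5 using Prim:
Step 1: cheapest edge leaving the tree is n5—n7 (1); add n7.
Step 2: cheapest edge leaving the tree is n4—n7 (7); add n4.
Step 3: cheapest edge leaving the tree is n5—n9 (8); add n9.
Step 4: cheapest edge leaving the tree is n1—n9 (1); add n1.
Step 5: cheapest edge leaving the tree is n6—n9 (2); add n6.
Step 6: cheapest edge leaving the tree is n1—n3 (7); add n3.
Step 7: cheapest edge leaving the tree is n2—n5 (9); add n2.
Step 8: cheapest edge leaving the tree is n1—n8 (14); add n8.
Vertex order: n5, n7, n4, n9, n1, n6, n3, n2, n8. The 5th vertex is n1.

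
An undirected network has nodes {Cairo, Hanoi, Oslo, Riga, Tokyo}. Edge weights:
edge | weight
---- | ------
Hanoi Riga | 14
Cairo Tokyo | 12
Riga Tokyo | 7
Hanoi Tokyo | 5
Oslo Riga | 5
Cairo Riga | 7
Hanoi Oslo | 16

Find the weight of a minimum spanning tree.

Prim's algorithm from Oslo:
Step 1: cheapest edge leaving the tree is Oslo Riga (5); add Riga.
Step 2: cheapest edge leaving the tree is Cairo Riga (7); add Cairo.
Step 3: cheapest edge leaving the tree is Riga Tokyo (7); add Tokyo.
Step 4: cheapest edge leaving the tree is Hanoi Tokyo (5); add Hanoi.
MST edges: Oslo Riga, Cairo Riga, Riga Tokyo, Hanoi Tokyo; total weight 5+7+7+5 = 24.

24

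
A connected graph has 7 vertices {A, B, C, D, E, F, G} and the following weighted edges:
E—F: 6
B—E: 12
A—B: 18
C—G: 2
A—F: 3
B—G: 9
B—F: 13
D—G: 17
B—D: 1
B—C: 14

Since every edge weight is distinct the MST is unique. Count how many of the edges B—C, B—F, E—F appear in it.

1

Kruskal's algorithm — process edges by increasing weight (ties by edge label):
B—D (1): add. Components now {A} {B,D} {C} {E} {F} {G}
C—G (2): add. Components now {A} {B,D} {C,G} {E} {F}
A—F (3): add. Components now {A,F} {B,D} {C,G} {E}
E—F (6): add. Components now {A,E,F} {B,D} {C,G}
B—G (9): add. Components now {A,E,F} {B,C,D,G}
B—E (12): add. Components now {A,B,C,D,E,F,G}
MST edge set: {B—D, C—G, A—F, E—F, B—G, B—E}.
Of the listed edges, {E—F} are in the MST → 1.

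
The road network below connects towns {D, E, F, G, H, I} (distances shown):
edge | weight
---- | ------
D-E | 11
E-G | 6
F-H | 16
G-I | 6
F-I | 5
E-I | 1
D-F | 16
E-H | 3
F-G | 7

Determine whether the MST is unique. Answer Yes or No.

Sort edges by weight, then run Kruskal:
E-I (1): add — endpoints in different components.
E-H (3): add — endpoints in different components.
F-I (5): add — endpoints in different components.
E-G (6): add — endpoints in different components.
G-I (6): skip — G and I already connected.
F-G (7): skip — F and G already connected.
D-E (11): add — endpoints in different components.
Non-tree edge G-I has weight 6, equal to the heaviest edge on its tree cycle — swapping gives another MST of the same weight. Not unique.

No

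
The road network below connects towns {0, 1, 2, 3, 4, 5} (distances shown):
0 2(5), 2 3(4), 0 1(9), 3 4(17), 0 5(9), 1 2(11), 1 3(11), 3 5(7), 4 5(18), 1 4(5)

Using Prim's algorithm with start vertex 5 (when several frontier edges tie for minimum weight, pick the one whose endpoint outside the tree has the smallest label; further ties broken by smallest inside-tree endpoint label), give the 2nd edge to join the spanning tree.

2-3

Grow the tree from 5 using Prim:
Step 1: frontier [3 5 7, 0 5 9, 4 5 18] → take 3 5 (7); add 3.
Step 2: frontier [2 3 4, 1 3 11, 3 4 17, 0 5 9, 4 5 18] → take 2 3 (4); add 2.
Step 3: frontier [0 2 5, 1 2 11, 1 3 11, 3 4 17, 0 5 9, 4 5 18] → take 0 2 (5); add 0.
Step 4: frontier [0 1 9, 1 2 11, 1 3 11, 3 4 17, 4 5 18] → take 0 1 (9); add 1.
Step 5: frontier [1 4 5, 3 4 17, 4 5 18] → take 1 4 (5); add 4.
The 2nd edge added is 2 3.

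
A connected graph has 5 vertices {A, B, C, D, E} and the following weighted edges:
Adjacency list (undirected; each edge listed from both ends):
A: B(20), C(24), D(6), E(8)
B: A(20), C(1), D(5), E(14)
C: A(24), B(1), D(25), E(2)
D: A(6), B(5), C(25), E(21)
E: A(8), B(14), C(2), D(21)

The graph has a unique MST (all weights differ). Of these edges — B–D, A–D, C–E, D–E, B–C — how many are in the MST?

4

Kruskal's algorithm — process edges by increasing weight (ties by edge label):
B–C (1): add. Components now {A} {B,C} {D} {E}
C–E (2): add. Components now {A} {B,C,E} {D}
B–D (5): add. Components now {A} {B,C,D,E}
A–D (6): add. Components now {A,B,C,D,E}
MST edge set: {B–C, C–E, B–D, A–D}.
Of the listed edges, {B–D, A–D, C–E, B–C} are in the MST → 4.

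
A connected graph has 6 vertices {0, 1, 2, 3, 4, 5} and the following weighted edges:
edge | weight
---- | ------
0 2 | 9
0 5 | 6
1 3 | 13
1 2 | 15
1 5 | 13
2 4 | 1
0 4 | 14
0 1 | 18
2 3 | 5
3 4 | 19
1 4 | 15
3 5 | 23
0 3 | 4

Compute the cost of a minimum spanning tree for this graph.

Kruskal's algorithm — process edges by increasing weight (ties by edge label):
2 4 (1): add — endpoints in different components.
0 3 (4): add — endpoints in different components.
2 3 (5): add — endpoints in different components.
0 5 (6): add — endpoints in different components.
0 2 (9): skip — 0 and 2 already connected.
1 3 (13): add — endpoints in different components.
MST edges: 2 4, 0 3, 2 3, 0 5, 1 3; total weight 1+4+5+6+13 = 29.

29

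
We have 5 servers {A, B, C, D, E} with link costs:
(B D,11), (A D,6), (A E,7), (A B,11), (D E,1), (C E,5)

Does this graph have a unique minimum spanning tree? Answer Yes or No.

No

Kruskal's algorithm — process edges by increasing weight (ties by edge label):
D E (1): add. Components now {A} {B} {C} {D,E}
C E (5): add. Components now {A} {B} {C,D,E}
A D (6): add. Components now {A,C,D,E} {B}
A E (7): skip — A and E already connected.
A B (11): add. Components now {A,B,C,D,E}
Non-tree edge B D has weight 11, equal to the heaviest edge on its tree cycle — swapping gives another MST of the same weight. Not unique.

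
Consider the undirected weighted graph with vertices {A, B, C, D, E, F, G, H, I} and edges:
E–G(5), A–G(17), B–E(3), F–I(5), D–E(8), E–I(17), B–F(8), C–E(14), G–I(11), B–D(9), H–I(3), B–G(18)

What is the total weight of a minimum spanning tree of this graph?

Kruskal's algorithm — process edges by increasing weight (ties by edge label):
B–E (3): add — endpoints in different components.
H–I (3): add — endpoints in different components.
E–G (5): add — endpoints in different components.
F–I (5): add — endpoints in different components.
B–F (8): add — endpoints in different components.
D–E (8): add — endpoints in different components.
B–D (9): skip — B and D already connected.
G–I (11): skip — G and I already connected.
C–E (14): add — endpoints in different components.
A–G (17): add — endpoints in different components.
MST edges: B–E, H–I, E–G, F–I, B–F, D–E, C–E, A–G; total weight 3+3+5+5+8+8+14+17 = 63.

63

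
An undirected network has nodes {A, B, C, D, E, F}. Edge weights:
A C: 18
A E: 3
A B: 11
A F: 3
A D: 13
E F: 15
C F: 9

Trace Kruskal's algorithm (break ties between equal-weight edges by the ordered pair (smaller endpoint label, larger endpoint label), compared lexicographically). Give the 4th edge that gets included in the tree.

A-B

Sort edges by weight, then run Kruskal:
A E (3): add — endpoints in different components.
A F (3): add — endpoints in different components.
C F (9): add — endpoints in different components.
A B (11): add — endpoints in different components.
A D (13): add — endpoints in different components.
The 4th edge added is A B.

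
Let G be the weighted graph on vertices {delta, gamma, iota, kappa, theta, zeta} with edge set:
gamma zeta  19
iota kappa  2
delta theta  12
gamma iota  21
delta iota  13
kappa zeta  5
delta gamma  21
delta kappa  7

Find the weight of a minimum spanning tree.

Prim, starting at theta.
Step 1: cheapest edge leaving the tree is delta theta (12); add delta.
Step 2: cheapest edge leaving the tree is delta kappa (7); add kappa.
Step 3: cheapest edge leaving the tree is iota kappa (2); add iota.
Step 4: cheapest edge leaving the tree is kappa zeta (5); add zeta.
Step 5: cheapest edge leaving the tree is gamma zeta (19); add gamma.
MST edges: delta theta, delta kappa, iota kappa, kappa zeta, gamma zeta; total weight 12+7+2+5+19 = 45.

45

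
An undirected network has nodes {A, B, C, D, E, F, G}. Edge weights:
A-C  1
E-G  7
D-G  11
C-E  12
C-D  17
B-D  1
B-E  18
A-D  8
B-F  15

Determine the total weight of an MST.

Grow the tree from C using Prim:
Step 1: cheapest edge leaving the tree is A-C (1); add A.
Step 2: cheapest edge leaving the tree is A-D (8); add D.
Step 3: cheapest edge leaving the tree is B-D (1); add B.
Step 4: cheapest edge leaving the tree is D-G (11); add G.
Step 5: cheapest edge leaving the tree is E-G (7); add E.
Step 6: cheapest edge leaving the tree is B-F (15); add F.
MST edges: A-C, A-D, B-D, D-G, E-G, B-F; total weight 1+8+1+11+7+15 = 43.

43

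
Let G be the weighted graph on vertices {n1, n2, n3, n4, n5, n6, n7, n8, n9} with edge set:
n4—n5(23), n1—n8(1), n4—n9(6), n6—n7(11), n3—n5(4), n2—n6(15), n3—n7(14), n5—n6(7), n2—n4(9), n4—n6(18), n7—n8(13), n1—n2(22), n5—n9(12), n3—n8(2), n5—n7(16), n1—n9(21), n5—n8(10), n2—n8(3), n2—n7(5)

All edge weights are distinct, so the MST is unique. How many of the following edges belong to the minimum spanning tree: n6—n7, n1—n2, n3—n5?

1

Kruskal's algorithm — process edges by increasing weight (ties by edge label):
n1—n8 (1): add — endpoints in different components.
n3—n8 (2): add — endpoints in different components.
n2—n8 (3): add — endpoints in different components.
n3—n5 (4): add — endpoints in different components.
n2—n7 (5): add — endpoints in different components.
n4—n9 (6): add — endpoints in different components.
n5—n6 (7): add — endpoints in different components.
n2—n4 (9): add — endpoints in different components.
MST edge set: {n1—n8, n3—n8, n2—n8, n3—n5, n2—n7, n4—n9, n5—n6, n2—n4}.
Of the listed edges, {n3—n5} are in the MST → 1.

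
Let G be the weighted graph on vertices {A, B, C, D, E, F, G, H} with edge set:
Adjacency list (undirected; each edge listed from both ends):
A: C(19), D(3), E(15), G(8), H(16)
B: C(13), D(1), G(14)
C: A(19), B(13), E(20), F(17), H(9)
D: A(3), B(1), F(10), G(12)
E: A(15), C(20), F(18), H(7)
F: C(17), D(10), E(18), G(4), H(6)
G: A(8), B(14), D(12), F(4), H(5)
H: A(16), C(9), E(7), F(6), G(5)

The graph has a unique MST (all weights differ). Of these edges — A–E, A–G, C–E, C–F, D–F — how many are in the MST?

Kruskal's algorithm — process edges by increasing weight (ties by edge label):
B–D (1): add — endpoints in different components.
A–D (3): add — endpoints in different components.
F–G (4): add — endpoints in different components.
G–H (5): add — endpoints in different components.
F–H (6): skip — F and H already connected.
E–H (7): add — endpoints in different components.
A–G (8): add — endpoints in different components.
C–H (9): add — endpoints in different components.
MST edge set: {B–D, A–D, F–G, G–H, E–H, A–G, C–H}.
Of the listed edges, {A–G} are in the MST → 1.

1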